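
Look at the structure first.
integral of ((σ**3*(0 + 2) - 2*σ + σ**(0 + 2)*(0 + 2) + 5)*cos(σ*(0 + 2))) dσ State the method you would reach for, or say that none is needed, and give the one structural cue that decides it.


Best approach: integration by parts — (σ**3*(0 + 2) - 2*σ + σ**(0 + 2)*(0 + 2) + 5) dies after finitely many derivatives while cos(σ*(0 + 2)) cycles under integration — the tabular/parts setup.


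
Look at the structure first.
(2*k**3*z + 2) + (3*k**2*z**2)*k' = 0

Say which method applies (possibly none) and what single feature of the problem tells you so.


Verdict: the exact-equation method — checking ∂/∂k of 2*k**3*z + 2 against ∂/∂z of 3*k**2*z**2: they match — the equation is exact as it stands.


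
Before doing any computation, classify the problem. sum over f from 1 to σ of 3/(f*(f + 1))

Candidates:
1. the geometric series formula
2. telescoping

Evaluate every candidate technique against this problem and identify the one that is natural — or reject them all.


Best approach: telescoping — the denominator's roots in 3/(f*(f + 1)) sit an integer apart: decomposition produces a self-cancelling chain.
- the geometric series formula — the term-to-term ratio changes with the index, so the geometric formula cannot close it.
- telescoping: yes, a natural case for it.


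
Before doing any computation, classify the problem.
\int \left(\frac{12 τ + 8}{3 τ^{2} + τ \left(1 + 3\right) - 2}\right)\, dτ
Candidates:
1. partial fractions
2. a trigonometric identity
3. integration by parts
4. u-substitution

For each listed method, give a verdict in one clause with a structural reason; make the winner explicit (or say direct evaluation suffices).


Method: u-substitution — the only nontrivial dependence routes through (3 τ^{2} + τ \left(1 + 3\right) - 2), whose derivative supplies the leftover factor up to a constant multiple — u = (3 τ^{2} + τ \left(1 + 3\right) - 2) flattens it.
- partial fractions — proper and rational, yes, but the denominator has no factorization over the rationals to exploit.
- a trigonometric identity — with no trigonometric functions present, identity rewriting has no target.
- integration by parts: the nonconstant-polynomial-times-standard-kernel pattern (an exp, sine, cosine, or logarithm partner) is absent.
- u-substitution: yes — fits the structure here.


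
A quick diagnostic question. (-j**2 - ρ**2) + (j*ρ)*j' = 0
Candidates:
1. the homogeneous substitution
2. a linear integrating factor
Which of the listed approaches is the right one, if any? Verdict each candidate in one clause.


Method: the homogeneous substitution — solved for the derivative, the right side is unchanged under scaling ρ and j together — it depends only on the ratio j/ρ, so substitute a single ratio variable. This doubles as a Bernoulli equation in the unknown as written; the homogeneous route needs no setup at all.
- the homogeneous substitution: applicable, and directly so.
- a linear integrating factor: the unknown enters nonlinearly (through a power, a denominator, or a transcendental function), which the linear integrating-factor recipe cannot absorb as-is — any repair would come from a preliminary substitution, not the factor.


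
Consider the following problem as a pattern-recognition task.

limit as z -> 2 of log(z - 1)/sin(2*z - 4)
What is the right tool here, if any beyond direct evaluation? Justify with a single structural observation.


Method: l'Hôpital's rule (0/0) — both numerator and denominator vanish at 2: the genuine 0/0 indeterminate that l'Hôpital exists for. A local series expansion at the point resolves it as well; the rule is the packaged version of that step.


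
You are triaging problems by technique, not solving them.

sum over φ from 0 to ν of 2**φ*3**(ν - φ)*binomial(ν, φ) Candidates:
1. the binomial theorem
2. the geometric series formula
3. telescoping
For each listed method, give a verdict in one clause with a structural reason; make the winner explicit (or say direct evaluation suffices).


Technique: the binomial theorem — the summand is term φ of a binomial expansion in 2 and 3; the whole sum is a single power.
- the binomial theorem: yes, a natural case for it.
- the geometric series formula: no single multiplier carries one term to the next throughout the sum.
- telescoping — writing out consecutive terms as given produces no pairwise cancellation.


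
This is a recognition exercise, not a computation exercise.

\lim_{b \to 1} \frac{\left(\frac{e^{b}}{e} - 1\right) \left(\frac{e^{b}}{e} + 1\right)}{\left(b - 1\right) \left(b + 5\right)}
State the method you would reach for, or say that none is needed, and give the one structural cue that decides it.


Method: l'Hôpital's rule (0/0) — the 0/0 form at 1 is the signature situation for l'Hôpital's rule. A local series expansion at the point resolves it as well; the rule is the packaged version of that step.


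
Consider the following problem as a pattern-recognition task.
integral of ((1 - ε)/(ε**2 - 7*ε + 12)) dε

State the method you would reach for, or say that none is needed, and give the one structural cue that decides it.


Verdict: partial fractions — the factorization of ε**2 - 7*ε + 12 is the whole battle; after it, each term is a table integral.


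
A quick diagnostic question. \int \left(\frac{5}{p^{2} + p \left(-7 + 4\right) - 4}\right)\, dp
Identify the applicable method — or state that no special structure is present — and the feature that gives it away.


Best approach: partial fractions — the bottom factors while the top stays lower-degree — split into simple fractions and integrate piece by piece.


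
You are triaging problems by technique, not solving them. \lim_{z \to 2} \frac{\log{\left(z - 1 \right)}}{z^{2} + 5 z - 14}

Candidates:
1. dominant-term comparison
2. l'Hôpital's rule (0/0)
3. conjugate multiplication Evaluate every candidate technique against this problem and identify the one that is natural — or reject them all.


Verdict: l'Hôpital's rule (0/0) — plug in 2: top and bottom both hit zero, so differentiate each and retry. The standard small-argument limits would also carry it; the rule is the systematic route.
- dominant-term comparison — leading-power comparison does not apply to this form.
- l'Hôpital's rule (0/0): yes, a natural case for it.
- conjugate multiplication — there are no radicals in tension whose conjugate would simplify matters.


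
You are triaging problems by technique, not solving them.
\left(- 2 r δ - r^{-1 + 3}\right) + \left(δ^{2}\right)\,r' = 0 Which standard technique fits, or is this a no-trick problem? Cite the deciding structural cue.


Best approach: the homogeneous substitution — the slope's numerator and denominator have matching total degree, so it depends only on r/δ and the ratio substitution collapses it. A Bernoulli substitution is a fair alternative on this equation directly; the homogeneous reading takes it as given.


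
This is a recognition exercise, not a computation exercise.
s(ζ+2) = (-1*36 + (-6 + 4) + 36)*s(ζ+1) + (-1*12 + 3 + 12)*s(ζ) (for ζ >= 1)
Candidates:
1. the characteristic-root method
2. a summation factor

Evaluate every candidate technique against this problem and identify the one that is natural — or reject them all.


Best approach: the characteristic-root method — every coefficient is a fixed number and the forcing is zero — substitute r^ζ and read off the root equation.
- the characteristic-root method: applies; the problem has the shape this method handles.
- a summation factor — a summation factor telescopes one-step recursions; this one carries higher-order memory.


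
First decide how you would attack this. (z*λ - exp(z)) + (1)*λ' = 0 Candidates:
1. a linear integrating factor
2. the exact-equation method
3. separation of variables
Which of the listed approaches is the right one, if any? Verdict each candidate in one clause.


Best approach: a linear integrating factor — arrange it as λ' + z·λ = (the forcing term) and the integrating factor does the rest.
- a linear integrating factor: yes, a natural case for it.
- the exact-equation method — the mixed-partials test fails on this split — it is not an exact differential as presented.
- separation of variables — no algebra isolates the independent variable on one side and the unknown on the other.


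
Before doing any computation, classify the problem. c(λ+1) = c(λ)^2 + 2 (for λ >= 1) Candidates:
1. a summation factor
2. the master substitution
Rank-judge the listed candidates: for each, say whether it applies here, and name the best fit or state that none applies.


Diagnosis: no special technique — the new term depends nonlinearly on the old ones, which disqualifies every superposition-based technique.
- a summation factor: the recursion is nonlinear — outside the first-order linear family a summation factor addresses.
- the master substitution — no fixed divisor shrinks the index between calls.


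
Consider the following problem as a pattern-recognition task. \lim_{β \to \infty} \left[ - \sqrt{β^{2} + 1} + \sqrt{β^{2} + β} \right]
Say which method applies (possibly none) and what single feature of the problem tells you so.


Technique: conjugate multiplication — this difference gives up after one conjugate multiplication — the radical structure cancels against its conjugate.


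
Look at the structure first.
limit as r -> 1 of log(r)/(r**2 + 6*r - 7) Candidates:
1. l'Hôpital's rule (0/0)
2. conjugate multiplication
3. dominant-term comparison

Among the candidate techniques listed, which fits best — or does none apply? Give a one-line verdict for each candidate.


Method: l'Hôpital's rule (0/0) — both numerator and denominator vanish at 1: the genuine 0/0 indeterminate that l'Hôpital exists for. A local series expansion at the point resolves it as well; the rule is the packaged version of that step.
- l'Hôpital's rule (0/0) — yes — fits the structure here.
- conjugate multiplication: the conjugate move applies to radical differences, which this is not.
- dominant-term comparison: no dominant-degree comparison decides it.


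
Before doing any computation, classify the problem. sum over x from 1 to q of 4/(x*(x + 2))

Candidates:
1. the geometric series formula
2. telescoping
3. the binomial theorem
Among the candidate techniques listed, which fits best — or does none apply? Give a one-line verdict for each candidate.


Diagnosis: telescoping — one partial-fraction pass turns 4/(x*(x + 2)) into a shifted difference, and shifted differences telescope.
- the geometric series formula: there is no constant term-to-term ratio.
- telescoping — applies; the problem has the shape this method handles.
- the binomial theorem — the terms do not reassemble into a binomial power.


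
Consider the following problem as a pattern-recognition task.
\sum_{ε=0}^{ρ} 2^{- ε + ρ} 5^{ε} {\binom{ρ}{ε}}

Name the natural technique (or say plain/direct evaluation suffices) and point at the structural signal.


Best approach: the binomial theorem — terms weighting {\binom{ρ}{ε}} against matched powers of 5 and 2 reassemble into (5 + 2)^ρ by the binomial theorem.


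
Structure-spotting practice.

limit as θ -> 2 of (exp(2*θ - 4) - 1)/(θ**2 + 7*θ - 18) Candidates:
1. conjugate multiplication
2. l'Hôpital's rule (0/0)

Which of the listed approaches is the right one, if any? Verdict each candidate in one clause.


Diagnosis: l'Hôpital's rule (0/0) — both numerator and denominator vanish at 2: the genuine 0/0 indeterminate that l'Hôpital exists for. The standard small-argument limits would also carry it; the rule is the systematic route.
- conjugate multiplication — there are no radicals in tension whose conjugate would simplify matters.
- l'Hôpital's rule (0/0): yes — fits the structure here.


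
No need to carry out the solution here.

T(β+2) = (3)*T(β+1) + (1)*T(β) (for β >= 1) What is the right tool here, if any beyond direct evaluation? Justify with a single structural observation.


Technique: the characteristic-root method — because shifting β leaves the equation's coefficients unchanged, exponential trials reduce it to algebra.


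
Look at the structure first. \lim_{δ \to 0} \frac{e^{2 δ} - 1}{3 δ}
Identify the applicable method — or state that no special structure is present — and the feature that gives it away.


Technique: l'Hôpital's rule (0/0) — the 0/0 form at 0 is the signature situation for l'Hôpital's rule. Expanding numerator and denominator to first order gives the same value — the rule automates exactly that.


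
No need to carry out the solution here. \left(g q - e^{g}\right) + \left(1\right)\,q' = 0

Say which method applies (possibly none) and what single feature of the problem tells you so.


Diagnosis: a linear integrating factor — linear in the unknown with genuine forcing: multiply through by the exponential of the integrated coefficient and the left side closes into one derivative.


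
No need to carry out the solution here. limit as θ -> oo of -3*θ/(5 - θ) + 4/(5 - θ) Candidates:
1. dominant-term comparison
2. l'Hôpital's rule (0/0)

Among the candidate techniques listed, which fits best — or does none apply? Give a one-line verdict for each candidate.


Technique: dominant-term comparison — as θ grows, only the highest-degree terms matter — compare leading terms and read the limit off.
- dominant-term comparison: applies; the problem has the shape this method handles.
- l'Hôpital's rule (0/0): viewed as a single quotient this runs to ∞/∞, not the 0/0 clash this candidate addresses; an at-infinity variant of the rule would resolve it, but comparing leading growth reads the answer without differentiating.


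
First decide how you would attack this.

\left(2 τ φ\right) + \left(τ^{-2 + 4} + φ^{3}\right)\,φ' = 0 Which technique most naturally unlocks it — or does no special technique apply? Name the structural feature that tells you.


Best approach: the exact-equation method — because the two cross partials coincide, the form is conservative as written — recover its potential in (τ, φ).


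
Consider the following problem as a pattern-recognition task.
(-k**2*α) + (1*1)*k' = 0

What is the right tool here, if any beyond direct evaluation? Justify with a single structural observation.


Method: separation of variables — a product of single-variable factors, α and k**2 — the textbook separable form.


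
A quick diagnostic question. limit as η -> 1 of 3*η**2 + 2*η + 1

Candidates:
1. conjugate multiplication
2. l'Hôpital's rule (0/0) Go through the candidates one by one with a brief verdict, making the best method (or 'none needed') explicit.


Best approach: no special technique — no zero denominators, no indeterminate clash at 1 — substitute and read off the value.
- conjugate multiplication: the conjugate move applies to radical differences, which this is not.
- l'Hôpital's rule (0/0) — substituting the point produces a determinate value, not a 0 over 0 clash.


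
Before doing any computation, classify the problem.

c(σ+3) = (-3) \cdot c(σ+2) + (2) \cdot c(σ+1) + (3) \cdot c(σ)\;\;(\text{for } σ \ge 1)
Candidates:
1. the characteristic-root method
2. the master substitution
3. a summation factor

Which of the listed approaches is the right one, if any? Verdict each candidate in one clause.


Best approach: the characteristic-root method — the recurrence treats every index alike (constant coefficients, no forcing) — precisely the regime where r^σ trials close it.
- the characteristic-root method — yes — fits the structure here.
- the master substitution — the recursion steps by a constant offset, so exponential reindexing is pointless.
- a summation factor — a summation factor telescopes one-step recursions; this one carries higher-order memory.


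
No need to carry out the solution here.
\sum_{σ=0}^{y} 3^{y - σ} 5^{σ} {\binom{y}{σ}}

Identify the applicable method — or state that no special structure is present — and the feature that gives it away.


Diagnosis: the binomial theorem — the binomial coefficients weight matched powers of 5 and 3, which is exactly the expansion of a binomial power.


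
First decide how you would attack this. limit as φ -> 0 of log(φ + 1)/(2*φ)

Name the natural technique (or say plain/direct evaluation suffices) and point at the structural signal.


Verdict: l'Hôpital's rule (0/0) — plug in 0: top and bottom both hit zero, so differentiate each and retry. A local series expansion at the point resolves it as well; the rule is the packaged version of that step.


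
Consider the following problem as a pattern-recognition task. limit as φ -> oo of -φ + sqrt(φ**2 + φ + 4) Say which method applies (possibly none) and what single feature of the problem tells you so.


Best approach: conjugate multiplication — two divergent pieces with a minus sign between them and a radical in the mix: rationalize sqrt(φ**2 + φ + 4) - φ before any limit law applies.


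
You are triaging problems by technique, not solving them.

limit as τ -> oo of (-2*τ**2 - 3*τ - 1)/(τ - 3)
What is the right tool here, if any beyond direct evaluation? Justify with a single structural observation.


Technique: dominant-term comparison — as τ grows, only the highest-degree terms matter — compare leading terms and read the limit off. As a single quotient, the ∞/∞ shape would yield to repeated differentiation as well — the growth comparison gets there in one look.


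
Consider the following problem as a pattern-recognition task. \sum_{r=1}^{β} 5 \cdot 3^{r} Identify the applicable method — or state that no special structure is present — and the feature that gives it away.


Verdict: the geometric series formula — each summand is the previous one scaled by 3; that constant multiplier is itself the geometric structure.


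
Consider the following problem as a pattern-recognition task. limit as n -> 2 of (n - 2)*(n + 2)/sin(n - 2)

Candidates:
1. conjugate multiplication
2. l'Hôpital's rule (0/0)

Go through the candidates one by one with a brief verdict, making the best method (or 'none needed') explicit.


Best approach: l'Hôpital's rule (0/0) — numerator and denominator both vanish at 2 — a genuine 0/0 form, which is exactly when l'Hôpital applies. Expanding numerator and denominator to first order gives the same value — the rule automates exactly that.
- conjugate multiplication: no difference of divergent radicals appears, so rationalizing has nothing to cancel.
- l'Hôpital's rule (0/0): yes — fits the structure here.


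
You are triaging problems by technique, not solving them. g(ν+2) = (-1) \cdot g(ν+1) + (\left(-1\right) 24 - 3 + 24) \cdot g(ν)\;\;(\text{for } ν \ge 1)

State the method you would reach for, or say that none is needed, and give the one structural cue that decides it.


Method: the characteristic-root method — the recurrence treats every index alike (constant coefficients, no forcing) — precisely the regime where r^ν trials close it.


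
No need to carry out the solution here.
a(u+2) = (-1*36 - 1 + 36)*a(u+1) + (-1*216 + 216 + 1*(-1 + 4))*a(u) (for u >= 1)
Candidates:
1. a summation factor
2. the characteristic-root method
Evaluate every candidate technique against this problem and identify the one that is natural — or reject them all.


Method: the characteristic-root method — every coefficient is a fixed number and the forcing is zero — substitute r^u and read off the root equation.
- a summation factor — a summation factor telescopes one-step recursions; this one carries higher-order memory.
- the characteristic-root method — yes — fits the structure here.


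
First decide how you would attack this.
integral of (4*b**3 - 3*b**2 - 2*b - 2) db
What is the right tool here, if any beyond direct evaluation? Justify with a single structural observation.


Diagnosis: no special technique — scan for structure and find none: constant multiples of powers of b, integrate directly.


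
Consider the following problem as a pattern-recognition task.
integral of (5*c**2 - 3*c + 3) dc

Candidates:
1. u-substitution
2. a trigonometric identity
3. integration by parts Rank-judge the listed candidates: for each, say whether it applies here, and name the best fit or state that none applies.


Diagnosis: no special technique — scan for structure and find none: constant multiples of powers of c, integrate directly.
- u-substitution — no substitution does more than relabel what direct integration already handles.
- a trigonometric identity — there is no trigonometric structure at all — the integrand carries no sine or cosine to rewrite.
- integration by parts — parts would only shuffle a directly integrable integrand.


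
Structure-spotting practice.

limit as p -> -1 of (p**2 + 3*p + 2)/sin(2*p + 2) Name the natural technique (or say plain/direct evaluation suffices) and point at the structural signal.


Diagnosis: l'Hôpital's rule (0/0) — numerator and denominator both vanish at -1 — a genuine 0/0 form, which is exactly when l'Hôpital applies. A first-order expansion at the point is an equally standard path; the rule packages it.


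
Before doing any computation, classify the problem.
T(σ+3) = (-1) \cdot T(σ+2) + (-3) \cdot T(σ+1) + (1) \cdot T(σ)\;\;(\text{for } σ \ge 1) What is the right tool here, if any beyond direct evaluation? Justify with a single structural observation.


Method: the characteristic-root method — linear, homogeneous, constant coefficients: solutions of the form r^σ exist — find the roots of the characteristic polynomial.


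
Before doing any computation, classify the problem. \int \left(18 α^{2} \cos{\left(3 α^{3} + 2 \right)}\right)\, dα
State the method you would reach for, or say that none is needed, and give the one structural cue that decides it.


Diagnosis: u-substitution — read it as f(3 α^{3} + 2) times a constant multiple of d(3 α^{3} + 2): one substitution, u = 3 α^{3} + 2, finishes it.


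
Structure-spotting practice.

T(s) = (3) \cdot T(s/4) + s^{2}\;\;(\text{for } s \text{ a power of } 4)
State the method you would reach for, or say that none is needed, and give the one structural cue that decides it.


Method: the master substitution — treat m = log base 4 of s as the new clock: one recursion step advances m by one while s scales by 4.


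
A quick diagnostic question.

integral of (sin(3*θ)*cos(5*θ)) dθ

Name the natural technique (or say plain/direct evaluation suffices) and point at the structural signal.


Best approach: a trigonometric identity — mixed-frequency products such as sin(3*θ)*cos(5*θ) are designed for the product-to-sum formula.


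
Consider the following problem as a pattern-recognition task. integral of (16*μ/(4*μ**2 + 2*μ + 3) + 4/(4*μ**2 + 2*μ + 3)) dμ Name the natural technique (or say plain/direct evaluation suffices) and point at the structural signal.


Diagnosis: u-substitution — the only nontrivial dependence routes through 4*μ**2 + 2*μ + 3, whose derivative supplies the leftover factor up to a constant multiple — u = 4*μ**2 + 2*μ + 3 flattens it.


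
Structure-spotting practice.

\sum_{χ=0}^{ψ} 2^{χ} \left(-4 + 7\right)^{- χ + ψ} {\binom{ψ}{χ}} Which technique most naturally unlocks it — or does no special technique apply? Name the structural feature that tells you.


Technique: the binomial theorem — terms weighting {\binom{ψ}{χ}} against matched powers of 2 and (-4 + 7) reassemble into (2 + (-4 + 7))^ψ by the binomial theorem.


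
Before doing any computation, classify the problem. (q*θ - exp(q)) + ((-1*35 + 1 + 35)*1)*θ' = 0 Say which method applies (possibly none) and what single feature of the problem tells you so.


Diagnosis: a linear integrating factor — the equation is linear in θ with coefficient q; multiplying by the integrating factor exp(∫q) makes the left side a perfect derivative.


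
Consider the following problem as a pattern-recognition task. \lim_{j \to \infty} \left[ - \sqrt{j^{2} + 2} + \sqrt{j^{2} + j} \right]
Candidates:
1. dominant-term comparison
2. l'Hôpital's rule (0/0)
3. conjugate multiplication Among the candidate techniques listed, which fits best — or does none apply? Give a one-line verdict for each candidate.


Diagnosis: conjugate multiplication — this difference gives up after one conjugate multiplication — the radical structure cancels against its conjugate.
- dominant-term comparison — no ranking of term growth rates resolves the limit here.
- l'Hôpital's rule (0/0): the expression is a difference driving to ∞ − ∞, not a 0/0 quotient — there is no ratio for the rule to differentiate.
- conjugate multiplication — applies; the problem has the shape this method handles.


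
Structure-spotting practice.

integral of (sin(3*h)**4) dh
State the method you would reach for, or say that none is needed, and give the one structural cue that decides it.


Method: a trigonometric identity — sin(3*h)**4 calls for power reduction: rewrite via double angles before any antiderivative is attempted.


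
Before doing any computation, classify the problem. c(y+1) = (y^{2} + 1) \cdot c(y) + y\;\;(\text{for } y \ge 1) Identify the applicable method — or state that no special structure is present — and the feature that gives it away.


Verdict: a summation factor — rescale the sequence by the product of the weights y^{2} + 1 so far — the recurrence collapses to a plain running sum.


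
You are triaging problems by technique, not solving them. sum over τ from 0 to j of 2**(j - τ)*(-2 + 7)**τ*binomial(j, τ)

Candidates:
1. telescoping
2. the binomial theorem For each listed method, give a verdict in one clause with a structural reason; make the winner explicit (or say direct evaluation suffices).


Diagnosis: the binomial theorem — terms weighting binomial(j, τ) against matched powers of (-2 + 7) and 2 reassemble into ((-2 + 7) + 2)^j by the binomial theorem.
- telescoping: the summand is not presented as a shifted difference — a telescoping rewrite may exist, but the displayed structure does not offer one.
- the binomial theorem: yes, a natural case for it.


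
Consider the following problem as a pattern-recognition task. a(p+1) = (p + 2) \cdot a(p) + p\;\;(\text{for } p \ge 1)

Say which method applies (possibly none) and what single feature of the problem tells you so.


Best approach: a summation factor — first-order linear but the coefficient p + 2 moves with the index — divide by the cumulative product and telescope.


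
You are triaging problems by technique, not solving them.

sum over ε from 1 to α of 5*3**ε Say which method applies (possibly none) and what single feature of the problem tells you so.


Technique: the geometric series formula — term-over-term division gives 3 every time — index-free ratio, geometric sum formula applies.


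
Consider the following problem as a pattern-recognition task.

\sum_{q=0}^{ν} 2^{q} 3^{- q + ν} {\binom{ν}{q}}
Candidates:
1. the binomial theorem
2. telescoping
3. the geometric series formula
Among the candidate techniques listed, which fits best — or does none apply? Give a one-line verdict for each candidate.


Method: the binomial theorem — binomial coefficients against complementary powers of 2 and 3: recognize the binomial expansion and resum.
- the binomial theorem — applies; the problem has the shape this method handles.
- telescoping: in the displayed form, no term reappears at a neighboring index to cancel against.
- the geometric series formula: the term-to-term ratio changes with the index, so the geometric formula cannot close it.


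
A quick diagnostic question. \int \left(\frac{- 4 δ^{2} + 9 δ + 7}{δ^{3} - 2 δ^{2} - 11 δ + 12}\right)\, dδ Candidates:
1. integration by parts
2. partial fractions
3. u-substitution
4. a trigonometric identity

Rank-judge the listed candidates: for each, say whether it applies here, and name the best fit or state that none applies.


Diagnosis: partial fractions — a proper rational integrand over the factorable δ^{3} - 2 δ^{2} - 11 δ + 12: partial fractions reduce it to elementary pieces.
- integration by parts: there is no nonconstant-polynomial-times-kernel split with an exp, sine, cosine (degree-1 argument), or logarithm partner.
- partial fractions: yes — fits the structure here.
- u-substitution — no subexpression of the integrand pairs with its own derivative as a factor — individual terms may offer their own substitutions, but any change of variable covering the whole integral would have to be constructed from outside the expression.
- a trigonometric identity — no sine or cosine appears, so there is nothing for a trigonometric identity to act on.


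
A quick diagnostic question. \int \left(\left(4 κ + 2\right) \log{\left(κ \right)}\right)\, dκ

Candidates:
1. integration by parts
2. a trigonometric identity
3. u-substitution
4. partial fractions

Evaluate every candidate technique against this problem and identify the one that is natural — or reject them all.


Method: integration by parts — one parts step with u = \log{\left(κ \right)} trades the logarithm for an algebraic integrand.
- integration by parts — applies; the problem has the shape this method handles.
- a trigonometric identity: no sine or cosine appears, so there is nothing for a trigonometric identity to act on.
- u-substitution — no subexpression of the integrand pairs with its own derivative as a factor — individual terms may offer their own substitutions, but any change of variable covering the whole integral would have to be constructed from outside the expression.
- partial fractions: the expression is not a ratio of polynomials that decomposes further.


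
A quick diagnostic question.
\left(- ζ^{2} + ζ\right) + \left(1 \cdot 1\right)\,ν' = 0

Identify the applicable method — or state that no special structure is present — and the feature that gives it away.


Method: no special technique — the slope is a pure function of ζ; integrate both sides and be done.


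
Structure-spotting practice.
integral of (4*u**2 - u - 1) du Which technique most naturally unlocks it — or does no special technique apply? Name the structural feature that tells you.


Method: no special technique — every term is a constant multiple of a power of u; term-wise power-rule integration needs no preliminary transformation.


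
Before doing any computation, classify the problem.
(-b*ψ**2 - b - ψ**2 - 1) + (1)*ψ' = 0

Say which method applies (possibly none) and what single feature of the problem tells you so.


Verdict: separation of variables — one side of the product carries the independent variable, the other the unknown — the textbook separation shape.


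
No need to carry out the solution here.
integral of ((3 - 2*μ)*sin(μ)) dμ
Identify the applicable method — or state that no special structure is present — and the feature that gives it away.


Method: integration by parts — a polynomial 3 - 2*μ against the kernel sin(μ) is the signature bounded-ladder case for integration by parts.


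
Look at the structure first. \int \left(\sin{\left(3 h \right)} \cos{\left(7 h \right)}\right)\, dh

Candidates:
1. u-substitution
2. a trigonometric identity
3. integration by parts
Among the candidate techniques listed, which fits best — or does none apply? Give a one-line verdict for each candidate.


Best approach: a trigonometric identity — the product \sin{\left(3 h \right)} \cos{\left(7 h \right)} converts to a sum of single-frequency sinusoids via the product-to-sum identity.
- u-substitution — no subexpression of the integrand serves as a whole-integral substitution inner — individual terms may offer their own, but none carries its derivative as a factor of the full integrand; a working change of variable would have to be constructed from outside the expression.
- a trigonometric identity: yes, a natural case for it.
- integration by parts: not the fit here: there is no polynomial factor to ladder down — parts can still close the trigonometric product by recursion, though the identity rewrite is the direct route.


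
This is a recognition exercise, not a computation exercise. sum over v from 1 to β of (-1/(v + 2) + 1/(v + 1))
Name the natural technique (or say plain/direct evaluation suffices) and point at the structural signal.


Verdict: telescoping — each term adds 1/(v + 1) and subtracts the same expression advanced one index; that subtracted piece cancels against the next term's added copy — only the boundary terms survive.


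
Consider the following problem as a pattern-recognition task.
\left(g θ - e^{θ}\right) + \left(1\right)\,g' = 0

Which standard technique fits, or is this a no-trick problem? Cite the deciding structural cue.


Diagnosis: a linear integrating factor — arrange it as g' + θ·g = (the forcing term) and the integrating factor does the rest.


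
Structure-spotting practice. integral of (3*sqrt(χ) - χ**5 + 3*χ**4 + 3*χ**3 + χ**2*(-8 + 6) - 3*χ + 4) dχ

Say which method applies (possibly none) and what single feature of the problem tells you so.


Technique: no special technique — a term-by-term power-rule job in χ; no substitution or rearrangement earns its keep here.


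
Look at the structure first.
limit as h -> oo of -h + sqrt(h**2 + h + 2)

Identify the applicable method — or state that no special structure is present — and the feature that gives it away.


Method: conjugate multiplication — the difference sqrt(h**2 + h + 2) - h is an ∞ − ∞ stalemate; its conjugate partner breaks the tie.


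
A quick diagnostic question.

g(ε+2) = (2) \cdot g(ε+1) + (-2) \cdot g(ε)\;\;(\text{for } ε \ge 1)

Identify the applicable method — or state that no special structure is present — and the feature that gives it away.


Technique: the characteristic-root method — linear, homogeneous, constant coefficients: solutions of the form r^ε exist — find the roots of the characteristic polynomial.


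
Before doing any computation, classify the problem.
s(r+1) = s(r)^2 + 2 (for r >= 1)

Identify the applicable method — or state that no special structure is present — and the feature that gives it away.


Method: no special technique — the unknown sequence enters the update nonlinearly, so no linear method fits the recurrence as written — direct iteration remains.


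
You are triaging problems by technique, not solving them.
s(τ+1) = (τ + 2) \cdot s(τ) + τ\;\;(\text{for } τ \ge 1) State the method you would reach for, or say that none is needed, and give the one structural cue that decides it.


Best approach: a summation factor — because the multiplier τ + 2 is index-dependent, divide through by its running product and sum the resulting differences.


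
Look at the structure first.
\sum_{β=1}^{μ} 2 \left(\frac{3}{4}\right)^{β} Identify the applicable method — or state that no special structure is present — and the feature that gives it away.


Verdict: the geometric series formula — consecutive terms stand in a fixed index-free ratio — the geometric sum formula closes it.


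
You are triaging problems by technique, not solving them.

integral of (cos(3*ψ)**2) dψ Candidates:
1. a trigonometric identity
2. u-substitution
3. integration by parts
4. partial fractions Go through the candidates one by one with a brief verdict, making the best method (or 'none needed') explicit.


Verdict: a trigonometric identity — an even power like cos(3*ψ)**2 flattens under the half-angle identity into first-degree cosines you can integrate directly.
- a trigonometric identity: applies; the problem has the shape this method handles.
- u-substitution: no subexpression of the integrand pairs with its own derivative as a factor — individual terms may offer their own substitutions, but any change of variable covering the whole integral would have to be constructed from outside the expression.
- integration by parts — not the fit here: there is no polynomial factor to ladder down — parts can still close the trigonometric product by recursion, though the identity rewrite is the direct route.
- partial fractions — the expression is not a ratio of polynomials that decomposes further.


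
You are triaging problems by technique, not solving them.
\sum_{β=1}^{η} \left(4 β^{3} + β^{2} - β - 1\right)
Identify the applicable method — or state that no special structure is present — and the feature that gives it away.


Method: no special technique — Faulhaber territory: sum each constant-multiple power of β with its closed-form formula, no trick required.


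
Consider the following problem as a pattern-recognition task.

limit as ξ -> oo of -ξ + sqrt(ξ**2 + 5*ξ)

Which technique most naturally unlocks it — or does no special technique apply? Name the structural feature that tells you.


Verdict: conjugate multiplication — this difference gives up after one conjugate multiplication — the radical structure cancels against its conjugate.


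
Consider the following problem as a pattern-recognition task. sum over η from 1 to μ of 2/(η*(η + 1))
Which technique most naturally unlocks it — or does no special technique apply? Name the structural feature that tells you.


Diagnosis: telescoping — after splitting 2/(η*(η + 1)) into partial fractions, the pieces are shifted copies of one function and cancel telescopically.


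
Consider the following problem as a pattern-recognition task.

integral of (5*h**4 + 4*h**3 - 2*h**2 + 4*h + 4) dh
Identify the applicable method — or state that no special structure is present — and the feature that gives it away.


Method: no special technique — scan for structure and find none: constant multiples of powers of h, integrate directly.


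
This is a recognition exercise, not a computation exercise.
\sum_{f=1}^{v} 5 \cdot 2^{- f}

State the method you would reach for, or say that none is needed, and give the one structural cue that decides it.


Method: the geometric series formula — consecutive terms stand in a fixed index-free ratio — the geometric sum formula closes it.


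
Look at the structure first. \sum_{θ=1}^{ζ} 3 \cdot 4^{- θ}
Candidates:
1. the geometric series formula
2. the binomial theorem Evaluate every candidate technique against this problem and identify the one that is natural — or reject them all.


Technique: the geometric series formula — consecutive terms stand in a fixed index-free ratio — the geometric sum formula closes it.
- the geometric series formula — yes, a natural case for it.
- the binomial theorem: no binomial coefficients pair up with complementary powers here.


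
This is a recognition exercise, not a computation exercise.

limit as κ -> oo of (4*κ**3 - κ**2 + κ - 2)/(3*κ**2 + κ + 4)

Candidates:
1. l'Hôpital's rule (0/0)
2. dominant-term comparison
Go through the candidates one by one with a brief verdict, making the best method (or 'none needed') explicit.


Verdict: dominant-term comparison — at large κ only the top-degree terms survive; compare the leading terms and the limit falls out.
- l'Hôpital's rule (0/0) — as a single quotient the expression runs to ∞/∞ at the limit point — an at-infinity form of the rule would apply, though the leading-growth comparison is the direct reading.
- dominant-term comparison: yes, a natural case for it.


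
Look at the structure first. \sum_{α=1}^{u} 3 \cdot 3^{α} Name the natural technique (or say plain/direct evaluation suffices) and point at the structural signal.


Verdict: the geometric series formula — consecutive terms stand in a fixed index-free ratio — the geometric sum formula closes it.
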